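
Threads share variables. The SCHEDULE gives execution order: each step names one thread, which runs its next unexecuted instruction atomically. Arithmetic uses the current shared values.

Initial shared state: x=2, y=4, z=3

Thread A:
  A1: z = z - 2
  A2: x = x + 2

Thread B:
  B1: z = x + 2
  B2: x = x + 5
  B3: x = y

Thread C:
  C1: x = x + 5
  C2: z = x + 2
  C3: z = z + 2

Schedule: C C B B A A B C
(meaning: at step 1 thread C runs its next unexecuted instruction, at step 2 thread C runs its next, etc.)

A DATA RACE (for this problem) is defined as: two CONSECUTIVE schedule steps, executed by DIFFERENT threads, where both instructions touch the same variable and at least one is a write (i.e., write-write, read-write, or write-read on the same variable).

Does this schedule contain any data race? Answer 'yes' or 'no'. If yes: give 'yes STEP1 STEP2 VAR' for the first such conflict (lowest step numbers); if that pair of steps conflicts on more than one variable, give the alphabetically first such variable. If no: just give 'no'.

Steps 1,2: same thread (C). No race.
Steps 2,3: C(z = x + 2) vs B(z = x + 2). RACE on z (W-W).
Steps 3,4: same thread (B). No race.
Steps 4,5: B(r=x,w=x) vs A(r=z,w=z). No conflict.
Steps 5,6: same thread (A). No race.
Steps 6,7: A(x = x + 2) vs B(x = y). RACE on x (W-W).
Steps 7,8: B(r=y,w=x) vs C(r=z,w=z). No conflict.
First conflict at steps 2,3.

Answer: yes 2 3 z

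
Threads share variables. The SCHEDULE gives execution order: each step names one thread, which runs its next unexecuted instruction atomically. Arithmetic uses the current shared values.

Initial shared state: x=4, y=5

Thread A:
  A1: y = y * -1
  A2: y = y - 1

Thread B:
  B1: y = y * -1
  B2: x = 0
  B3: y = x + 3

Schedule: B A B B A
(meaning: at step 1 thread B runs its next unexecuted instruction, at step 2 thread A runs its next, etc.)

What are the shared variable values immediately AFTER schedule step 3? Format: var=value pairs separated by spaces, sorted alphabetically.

Step 1: thread B executes B1 (y = y * -1). Shared: x=4 y=-5. PCs: A@0 B@1
Step 2: thread A executes A1 (y = y * -1). Shared: x=4 y=5. PCs: A@1 B@1
Step 3: thread B executes B2 (x = 0). Shared: x=0 y=5. PCs: A@1 B@2

Answer: x=0 y=5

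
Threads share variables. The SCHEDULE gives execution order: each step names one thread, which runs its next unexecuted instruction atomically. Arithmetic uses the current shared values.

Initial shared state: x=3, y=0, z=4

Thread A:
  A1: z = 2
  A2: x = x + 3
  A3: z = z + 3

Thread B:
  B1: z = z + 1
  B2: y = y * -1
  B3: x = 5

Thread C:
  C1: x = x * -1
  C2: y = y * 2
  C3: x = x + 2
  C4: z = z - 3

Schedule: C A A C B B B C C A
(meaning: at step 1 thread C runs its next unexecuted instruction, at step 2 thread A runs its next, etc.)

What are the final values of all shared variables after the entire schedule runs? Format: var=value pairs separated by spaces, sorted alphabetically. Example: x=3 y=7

Answer: x=7 y=0 z=3

Derivation:
Step 1: thread C executes C1 (x = x * -1). Shared: x=-3 y=0 z=4. PCs: A@0 B@0 C@1
Step 2: thread A executes A1 (z = 2). Shared: x=-3 y=0 z=2. PCs: A@1 B@0 C@1
Step 3: thread A executes A2 (x = x + 3). Shared: x=0 y=0 z=2. PCs: A@2 B@0 C@1
Step 4: thread C executes C2 (y = y * 2). Shared: x=0 y=0 z=2. PCs: A@2 B@0 C@2
Step 5: thread B executes B1 (z = z + 1). Shared: x=0 y=0 z=3. PCs: A@2 B@1 C@2
Step 6: thread B executes B2 (y = y * -1). Shared: x=0 y=0 z=3. PCs: A@2 B@2 C@2
Step 7: thread B executes B3 (x = 5). Shared: x=5 y=0 z=3. PCs: A@2 B@3 C@2
Step 8: thread C executes C3 (x = x + 2). Shared: x=7 y=0 z=3. PCs: A@2 B@3 C@3
Step 9: thread C executes C4 (z = z - 3). Shared: x=7 y=0 z=0. PCs: A@2 B@3 C@4
Step 10: thread A executes A3 (z = z + 3). Shared: x=7 y=0 z=3. PCs: A@3 B@3 C@4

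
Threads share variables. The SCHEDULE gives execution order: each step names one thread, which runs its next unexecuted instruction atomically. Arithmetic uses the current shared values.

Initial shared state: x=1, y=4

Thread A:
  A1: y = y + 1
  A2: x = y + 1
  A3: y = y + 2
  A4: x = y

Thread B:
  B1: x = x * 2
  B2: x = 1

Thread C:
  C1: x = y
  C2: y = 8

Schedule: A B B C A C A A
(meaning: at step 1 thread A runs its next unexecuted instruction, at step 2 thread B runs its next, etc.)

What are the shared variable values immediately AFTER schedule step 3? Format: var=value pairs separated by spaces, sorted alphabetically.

Answer: x=1 y=5

Derivation:
Step 1: thread A executes A1 (y = y + 1). Shared: x=1 y=5. PCs: A@1 B@0 C@0
Step 2: thread B executes B1 (x = x * 2). Shared: x=2 y=5. PCs: A@1 B@1 C@0
Step 3: thread B executes B2 (x = 1). Shared: x=1 y=5. PCs: A@1 B@2 C@0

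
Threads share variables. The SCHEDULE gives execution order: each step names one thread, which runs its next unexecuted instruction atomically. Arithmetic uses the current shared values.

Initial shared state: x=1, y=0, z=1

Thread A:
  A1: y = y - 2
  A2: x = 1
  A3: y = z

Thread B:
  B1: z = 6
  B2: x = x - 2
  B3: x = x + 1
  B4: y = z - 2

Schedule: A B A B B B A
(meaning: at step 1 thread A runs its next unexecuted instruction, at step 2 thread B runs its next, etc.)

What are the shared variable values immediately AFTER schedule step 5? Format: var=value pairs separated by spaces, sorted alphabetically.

Step 1: thread A executes A1 (y = y - 2). Shared: x=1 y=-2 z=1. PCs: A@1 B@0
Step 2: thread B executes B1 (z = 6). Shared: x=1 y=-2 z=6. PCs: A@1 B@1
Step 3: thread A executes A2 (x = 1). Shared: x=1 y=-2 z=6. PCs: A@2 B@1
Step 4: thread B executes B2 (x = x - 2). Shared: x=-1 y=-2 z=6. PCs: A@2 B@2
Step 5: thread B executes B3 (x = x + 1). Shared: x=0 y=-2 z=6. PCs: A@2 B@3

Answer: x=0 y=-2 z=6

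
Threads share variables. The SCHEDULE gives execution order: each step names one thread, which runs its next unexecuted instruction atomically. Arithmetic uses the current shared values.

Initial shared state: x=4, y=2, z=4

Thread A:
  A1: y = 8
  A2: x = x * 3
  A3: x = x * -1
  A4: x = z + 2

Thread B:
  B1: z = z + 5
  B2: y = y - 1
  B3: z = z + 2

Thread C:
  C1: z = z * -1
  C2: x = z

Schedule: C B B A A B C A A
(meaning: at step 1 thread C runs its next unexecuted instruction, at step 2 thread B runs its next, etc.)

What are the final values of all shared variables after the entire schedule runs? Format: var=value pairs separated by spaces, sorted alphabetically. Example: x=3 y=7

Answer: x=5 y=8 z=3

Derivation:
Step 1: thread C executes C1 (z = z * -1). Shared: x=4 y=2 z=-4. PCs: A@0 B@0 C@1
Step 2: thread B executes B1 (z = z + 5). Shared: x=4 y=2 z=1. PCs: A@0 B@1 C@1
Step 3: thread B executes B2 (y = y - 1). Shared: x=4 y=1 z=1. PCs: A@0 B@2 C@1
Step 4: thread A executes A1 (y = 8). Shared: x=4 y=8 z=1. PCs: A@1 B@2 C@1
Step 5: thread A executes A2 (x = x * 3). Shared: x=12 y=8 z=1. PCs: A@2 B@2 C@1
Step 6: thread B executes B3 (z = z + 2). Shared: x=12 y=8 z=3. PCs: A@2 B@3 C@1
Step 7: thread C executes C2 (x = z). Shared: x=3 y=8 z=3. PCs: A@2 B@3 C@2
Step 8: thread A executes A3 (x = x * -1). Shared: x=-3 y=8 z=3. PCs: A@3 B@3 C@2
Step 9: thread A executes A4 (x = z + 2). Shared: x=5 y=8 z=3. PCs: A@4 B@3 C@2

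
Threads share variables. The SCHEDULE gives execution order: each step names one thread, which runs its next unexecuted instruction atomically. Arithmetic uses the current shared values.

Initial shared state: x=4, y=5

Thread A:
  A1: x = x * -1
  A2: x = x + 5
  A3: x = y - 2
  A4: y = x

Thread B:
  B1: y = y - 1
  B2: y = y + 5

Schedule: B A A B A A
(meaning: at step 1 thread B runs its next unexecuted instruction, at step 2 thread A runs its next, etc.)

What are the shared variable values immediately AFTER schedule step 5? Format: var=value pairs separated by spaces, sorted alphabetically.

Answer: x=7 y=9

Derivation:
Step 1: thread B executes B1 (y = y - 1). Shared: x=4 y=4. PCs: A@0 B@1
Step 2: thread A executes A1 (x = x * -1). Shared: x=-4 y=4. PCs: A@1 B@1
Step 3: thread A executes A2 (x = x + 5). Shared: x=1 y=4. PCs: A@2 B@1
Step 4: thread B executes B2 (y = y + 5). Shared: x=1 y=9. PCs: A@2 B@2
Step 5: thread A executes A3 (x = y - 2). Shared: x=7 y=9. PCs: A@3 B@2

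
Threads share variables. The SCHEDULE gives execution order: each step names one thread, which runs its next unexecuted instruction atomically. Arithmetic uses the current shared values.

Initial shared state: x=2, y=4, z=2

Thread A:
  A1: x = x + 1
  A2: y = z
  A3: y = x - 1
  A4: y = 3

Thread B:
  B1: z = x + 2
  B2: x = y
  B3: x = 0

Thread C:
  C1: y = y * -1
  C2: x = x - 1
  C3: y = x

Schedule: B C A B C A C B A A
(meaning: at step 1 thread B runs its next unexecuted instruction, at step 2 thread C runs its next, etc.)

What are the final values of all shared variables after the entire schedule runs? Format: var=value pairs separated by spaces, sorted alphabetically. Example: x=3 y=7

Answer: x=0 y=3 z=4

Derivation:
Step 1: thread B executes B1 (z = x + 2). Shared: x=2 y=4 z=4. PCs: A@0 B@1 C@0
Step 2: thread C executes C1 (y = y * -1). Shared: x=2 y=-4 z=4. PCs: A@0 B@1 C@1
Step 3: thread A executes A1 (x = x + 1). Shared: x=3 y=-4 z=4. PCs: A@1 B@1 C@1
Step 4: thread B executes B2 (x = y). Shared: x=-4 y=-4 z=4. PCs: A@1 B@2 C@1
Step 5: thread C executes C2 (x = x - 1). Shared: x=-5 y=-4 z=4. PCs: A@1 B@2 C@2
Step 6: thread A executes A2 (y = z). Shared: x=-5 y=4 z=4. PCs: A@2 B@2 C@2
Step 7: thread C executes C3 (y = x). Shared: x=-5 y=-5 z=4. PCs: A@2 B@2 C@3
Step 8: thread B executes B3 (x = 0). Shared: x=0 y=-5 z=4. PCs: A@2 B@3 C@3
Step 9: thread A executes A3 (y = x - 1). Shared: x=0 y=-1 z=4. PCs: A@3 B@3 C@3
Step 10: thread A executes A4 (y = 3). Shared: x=0 y=3 z=4. PCs: A@4 B@3 C@3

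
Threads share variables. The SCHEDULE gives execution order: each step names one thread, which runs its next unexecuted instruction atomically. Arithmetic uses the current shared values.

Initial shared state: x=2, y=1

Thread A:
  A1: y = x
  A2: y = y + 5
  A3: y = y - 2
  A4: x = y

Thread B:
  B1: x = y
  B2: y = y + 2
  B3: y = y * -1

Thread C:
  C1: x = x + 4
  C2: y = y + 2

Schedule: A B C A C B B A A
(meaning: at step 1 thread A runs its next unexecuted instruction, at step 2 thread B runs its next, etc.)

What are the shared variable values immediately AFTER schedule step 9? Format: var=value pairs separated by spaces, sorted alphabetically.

Step 1: thread A executes A1 (y = x). Shared: x=2 y=2. PCs: A@1 B@0 C@0
Step 2: thread B executes B1 (x = y). Shared: x=2 y=2. PCs: A@1 B@1 C@0
Step 3: thread C executes C1 (x = x + 4). Shared: x=6 y=2. PCs: A@1 B@1 C@1
Step 4: thread A executes A2 (y = y + 5). Shared: x=6 y=7. PCs: A@2 B@1 C@1
Step 5: thread C executes C2 (y = y + 2). Shared: x=6 y=9. PCs: A@2 B@1 C@2
Step 6: thread B executes B2 (y = y + 2). Shared: x=6 y=11. PCs: A@2 B@2 C@2
Step 7: thread B executes B3 (y = y * -1). Shared: x=6 y=-11. PCs: A@2 B@3 C@2
Step 8: thread A executes A3 (y = y - 2). Shared: x=6 y=-13. PCs: A@3 B@3 C@2
Step 9: thread A executes A4 (x = y). Shared: x=-13 y=-13. PCs: A@4 B@3 C@2

Answer: x=-13 y=-13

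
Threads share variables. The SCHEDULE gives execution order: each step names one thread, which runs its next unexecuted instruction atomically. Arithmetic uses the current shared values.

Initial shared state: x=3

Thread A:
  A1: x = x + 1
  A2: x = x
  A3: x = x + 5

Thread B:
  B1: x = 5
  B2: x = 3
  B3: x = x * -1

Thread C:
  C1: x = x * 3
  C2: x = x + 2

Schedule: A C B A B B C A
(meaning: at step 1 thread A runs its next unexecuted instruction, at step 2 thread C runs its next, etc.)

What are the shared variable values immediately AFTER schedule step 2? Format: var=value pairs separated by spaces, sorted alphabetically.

Answer: x=12

Derivation:
Step 1: thread A executes A1 (x = x + 1). Shared: x=4. PCs: A@1 B@0 C@0
Step 2: thread C executes C1 (x = x * 3). Shared: x=12. PCs: A@1 B@0 C@1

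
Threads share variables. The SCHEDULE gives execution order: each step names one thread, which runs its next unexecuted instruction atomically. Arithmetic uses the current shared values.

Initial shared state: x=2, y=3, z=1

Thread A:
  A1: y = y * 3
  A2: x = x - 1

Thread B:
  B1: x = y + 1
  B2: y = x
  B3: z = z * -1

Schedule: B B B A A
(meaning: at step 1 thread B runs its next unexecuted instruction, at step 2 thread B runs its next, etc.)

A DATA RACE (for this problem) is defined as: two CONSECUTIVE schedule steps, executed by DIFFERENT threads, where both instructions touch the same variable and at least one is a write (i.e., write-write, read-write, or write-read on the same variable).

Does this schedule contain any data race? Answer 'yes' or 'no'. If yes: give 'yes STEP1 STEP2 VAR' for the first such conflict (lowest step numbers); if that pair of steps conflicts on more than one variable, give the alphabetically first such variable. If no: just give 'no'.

Answer: no

Derivation:
Steps 1,2: same thread (B). No race.
Steps 2,3: same thread (B). No race.
Steps 3,4: B(r=z,w=z) vs A(r=y,w=y). No conflict.
Steps 4,5: same thread (A). No race.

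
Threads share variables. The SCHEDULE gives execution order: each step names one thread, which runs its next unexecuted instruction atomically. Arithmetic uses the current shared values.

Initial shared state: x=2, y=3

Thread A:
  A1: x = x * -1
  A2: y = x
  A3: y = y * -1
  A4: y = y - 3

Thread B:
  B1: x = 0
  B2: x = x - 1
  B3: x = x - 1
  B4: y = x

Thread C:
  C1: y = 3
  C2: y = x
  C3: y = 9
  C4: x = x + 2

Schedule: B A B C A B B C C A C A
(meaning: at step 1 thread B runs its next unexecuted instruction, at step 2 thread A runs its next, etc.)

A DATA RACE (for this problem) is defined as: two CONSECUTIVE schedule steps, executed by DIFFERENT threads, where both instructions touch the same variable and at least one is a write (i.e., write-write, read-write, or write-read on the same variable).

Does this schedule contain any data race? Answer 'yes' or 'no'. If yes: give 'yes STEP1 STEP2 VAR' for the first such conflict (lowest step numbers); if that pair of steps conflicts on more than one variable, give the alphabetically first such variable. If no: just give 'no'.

Steps 1,2: B(x = 0) vs A(x = x * -1). RACE on x (W-W).
Steps 2,3: A(x = x * -1) vs B(x = x - 1). RACE on x (W-W).
Steps 3,4: B(r=x,w=x) vs C(r=-,w=y). No conflict.
Steps 4,5: C(y = 3) vs A(y = x). RACE on y (W-W).
Steps 5,6: A(y = x) vs B(x = x - 1). RACE on x (R-W).
Steps 6,7: same thread (B). No race.
Steps 7,8: B(y = x) vs C(y = x). RACE on y (W-W).
Steps 8,9: same thread (C). No race.
Steps 9,10: C(y = 9) vs A(y = y * -1). RACE on y (W-W).
Steps 10,11: A(r=y,w=y) vs C(r=x,w=x). No conflict.
Steps 11,12: C(r=x,w=x) vs A(r=y,w=y). No conflict.
First conflict at steps 1,2.

Answer: yes 1 2 x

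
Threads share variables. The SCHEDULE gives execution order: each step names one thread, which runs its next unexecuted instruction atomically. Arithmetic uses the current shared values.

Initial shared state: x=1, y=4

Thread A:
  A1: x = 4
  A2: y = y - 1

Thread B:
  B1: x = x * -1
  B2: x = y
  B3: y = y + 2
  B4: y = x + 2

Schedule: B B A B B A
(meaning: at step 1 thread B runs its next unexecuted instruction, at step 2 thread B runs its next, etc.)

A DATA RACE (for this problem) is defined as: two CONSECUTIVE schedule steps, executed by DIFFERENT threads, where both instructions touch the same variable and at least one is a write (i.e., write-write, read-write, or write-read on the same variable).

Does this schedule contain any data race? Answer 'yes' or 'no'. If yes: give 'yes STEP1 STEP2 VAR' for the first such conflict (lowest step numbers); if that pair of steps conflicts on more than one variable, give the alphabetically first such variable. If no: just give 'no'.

Answer: yes 2 3 x

Derivation:
Steps 1,2: same thread (B). No race.
Steps 2,3: B(x = y) vs A(x = 4). RACE on x (W-W).
Steps 3,4: A(r=-,w=x) vs B(r=y,w=y). No conflict.
Steps 4,5: same thread (B). No race.
Steps 5,6: B(y = x + 2) vs A(y = y - 1). RACE on y (W-W).
First conflict at steps 2,3.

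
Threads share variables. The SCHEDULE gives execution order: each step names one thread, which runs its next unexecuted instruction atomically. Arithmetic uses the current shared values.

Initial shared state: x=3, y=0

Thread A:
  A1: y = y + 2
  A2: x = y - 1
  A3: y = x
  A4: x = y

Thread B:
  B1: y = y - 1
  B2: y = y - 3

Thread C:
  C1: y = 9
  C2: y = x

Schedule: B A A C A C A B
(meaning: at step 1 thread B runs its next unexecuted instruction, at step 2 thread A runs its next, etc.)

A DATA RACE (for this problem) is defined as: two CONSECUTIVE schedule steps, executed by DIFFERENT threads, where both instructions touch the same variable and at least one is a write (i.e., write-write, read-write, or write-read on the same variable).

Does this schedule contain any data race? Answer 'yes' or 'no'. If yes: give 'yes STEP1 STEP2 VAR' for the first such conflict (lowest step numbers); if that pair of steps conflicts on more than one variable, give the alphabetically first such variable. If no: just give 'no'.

Steps 1,2: B(y = y - 1) vs A(y = y + 2). RACE on y (W-W).
Steps 2,3: same thread (A). No race.
Steps 3,4: A(x = y - 1) vs C(y = 9). RACE on y (R-W).
Steps 4,5: C(y = 9) vs A(y = x). RACE on y (W-W).
Steps 5,6: A(y = x) vs C(y = x). RACE on y (W-W).
Steps 6,7: C(y = x) vs A(x = y). RACE on x (R-W), y (W-R). Multiple vars; alphabetically first is x.
Steps 7,8: A(x = y) vs B(y = y - 3). RACE on y (R-W).
First conflict at steps 1,2.

Answer: yes 1 2 y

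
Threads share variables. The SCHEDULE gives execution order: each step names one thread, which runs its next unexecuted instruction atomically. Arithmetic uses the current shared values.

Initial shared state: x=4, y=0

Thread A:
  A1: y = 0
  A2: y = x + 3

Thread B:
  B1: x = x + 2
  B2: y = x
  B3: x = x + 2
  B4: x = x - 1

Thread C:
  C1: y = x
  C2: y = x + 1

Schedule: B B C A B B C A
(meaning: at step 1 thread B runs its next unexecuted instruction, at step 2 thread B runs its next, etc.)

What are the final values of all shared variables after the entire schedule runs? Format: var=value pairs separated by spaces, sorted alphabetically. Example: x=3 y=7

Step 1: thread B executes B1 (x = x + 2). Shared: x=6 y=0. PCs: A@0 B@1 C@0
Step 2: thread B executes B2 (y = x). Shared: x=6 y=6. PCs: A@0 B@2 C@0
Step 3: thread C executes C1 (y = x). Shared: x=6 y=6. PCs: A@0 B@2 C@1
Step 4: thread A executes A1 (y = 0). Shared: x=6 y=0. PCs: A@1 B@2 C@1
Step 5: thread B executes B3 (x = x + 2). Shared: x=8 y=0. PCs: A@1 B@3 C@1
Step 6: thread B executes B4 (x = x - 1). Shared: x=7 y=0. PCs: A@1 B@4 C@1
Step 7: thread C executes C2 (y = x + 1). Shared: x=7 y=8. PCs: A@1 B@4 C@2
Step 8: thread A executes A2 (y = x + 3). Shared: x=7 y=10. PCs: A@2 B@4 C@2

Answer: x=7 y=10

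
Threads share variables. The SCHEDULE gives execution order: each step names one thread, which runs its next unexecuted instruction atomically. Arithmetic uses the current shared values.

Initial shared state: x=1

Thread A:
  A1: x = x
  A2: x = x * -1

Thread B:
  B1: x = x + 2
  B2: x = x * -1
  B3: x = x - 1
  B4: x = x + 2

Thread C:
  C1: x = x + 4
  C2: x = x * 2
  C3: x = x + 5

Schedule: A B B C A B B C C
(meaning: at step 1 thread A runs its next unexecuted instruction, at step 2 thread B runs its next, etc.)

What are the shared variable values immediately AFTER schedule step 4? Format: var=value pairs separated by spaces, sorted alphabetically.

Step 1: thread A executes A1 (x = x). Shared: x=1. PCs: A@1 B@0 C@0
Step 2: thread B executes B1 (x = x + 2). Shared: x=3. PCs: A@1 B@1 C@0
Step 3: thread B executes B2 (x = x * -1). Shared: x=-3. PCs: A@1 B@2 C@0
Step 4: thread C executes C1 (x = x + 4). Shared: x=1. PCs: A@1 B@2 C@1

Answer: x=1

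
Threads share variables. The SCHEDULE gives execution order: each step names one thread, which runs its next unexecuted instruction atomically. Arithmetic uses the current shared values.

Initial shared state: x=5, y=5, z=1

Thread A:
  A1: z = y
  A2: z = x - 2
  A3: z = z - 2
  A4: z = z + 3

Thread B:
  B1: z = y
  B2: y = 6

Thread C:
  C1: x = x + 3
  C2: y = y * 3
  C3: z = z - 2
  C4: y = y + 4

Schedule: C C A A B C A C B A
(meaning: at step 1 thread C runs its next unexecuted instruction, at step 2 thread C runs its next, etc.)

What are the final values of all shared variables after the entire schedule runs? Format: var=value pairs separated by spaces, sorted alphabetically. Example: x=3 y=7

Step 1: thread C executes C1 (x = x + 3). Shared: x=8 y=5 z=1. PCs: A@0 B@0 C@1
Step 2: thread C executes C2 (y = y * 3). Shared: x=8 y=15 z=1. PCs: A@0 B@0 C@2
Step 3: thread A executes A1 (z = y). Shared: x=8 y=15 z=15. PCs: A@1 B@0 C@2
Step 4: thread A executes A2 (z = x - 2). Shared: x=8 y=15 z=6. PCs: A@2 B@0 C@2
Step 5: thread B executes B1 (z = y). Shared: x=8 y=15 z=15. PCs: A@2 B@1 C@2
Step 6: thread C executes C3 (z = z - 2). Shared: x=8 y=15 z=13. PCs: A@2 B@1 C@3
Step 7: thread A executes A3 (z = z - 2). Shared: x=8 y=15 z=11. PCs: A@3 B@1 C@3
Step 8: thread C executes C4 (y = y + 4). Shared: x=8 y=19 z=11. PCs: A@3 B@1 C@4
Step 9: thread B executes B2 (y = 6). Shared: x=8 y=6 z=11. PCs: A@3 B@2 C@4
Step 10: thread A executes A4 (z = z + 3). Shared: x=8 y=6 z=14. PCs: A@4 B@2 C@4

Answer: x=8 y=6 z=14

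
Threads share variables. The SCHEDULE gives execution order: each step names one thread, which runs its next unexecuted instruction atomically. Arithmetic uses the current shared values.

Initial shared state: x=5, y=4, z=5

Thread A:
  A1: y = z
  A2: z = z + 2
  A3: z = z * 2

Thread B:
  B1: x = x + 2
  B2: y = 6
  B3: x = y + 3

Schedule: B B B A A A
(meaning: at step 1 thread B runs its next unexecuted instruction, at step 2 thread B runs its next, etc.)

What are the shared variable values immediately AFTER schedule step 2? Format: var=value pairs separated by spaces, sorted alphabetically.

Step 1: thread B executes B1 (x = x + 2). Shared: x=7 y=4 z=5. PCs: A@0 B@1
Step 2: thread B executes B2 (y = 6). Shared: x=7 y=6 z=5. PCs: A@0 B@2

Answer: x=7 y=6 z=5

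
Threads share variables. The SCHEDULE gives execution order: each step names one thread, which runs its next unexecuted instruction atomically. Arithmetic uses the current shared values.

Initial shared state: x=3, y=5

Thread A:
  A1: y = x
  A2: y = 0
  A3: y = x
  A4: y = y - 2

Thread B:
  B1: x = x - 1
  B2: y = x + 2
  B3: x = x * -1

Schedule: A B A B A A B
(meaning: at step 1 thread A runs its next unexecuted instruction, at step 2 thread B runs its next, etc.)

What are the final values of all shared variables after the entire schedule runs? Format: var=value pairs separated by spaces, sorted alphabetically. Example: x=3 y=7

Answer: x=-2 y=0

Derivation:
Step 1: thread A executes A1 (y = x). Shared: x=3 y=3. PCs: A@1 B@0
Step 2: thread B executes B1 (x = x - 1). Shared: x=2 y=3. PCs: A@1 B@1
Step 3: thread A executes A2 (y = 0). Shared: x=2 y=0. PCs: A@2 B@1
Step 4: thread B executes B2 (y = x + 2). Shared: x=2 y=4. PCs: A@2 B@2
Step 5: thread A executes A3 (y = x). Shared: x=2 y=2. PCs: A@3 B@2
Step 6: thread A executes A4 (y = y - 2). Shared: x=2 y=0. PCs: A@4 B@2
Step 7: thread B executes B3 (x = x * -1). Shared: x=-2 y=0. PCs: A@4 B@3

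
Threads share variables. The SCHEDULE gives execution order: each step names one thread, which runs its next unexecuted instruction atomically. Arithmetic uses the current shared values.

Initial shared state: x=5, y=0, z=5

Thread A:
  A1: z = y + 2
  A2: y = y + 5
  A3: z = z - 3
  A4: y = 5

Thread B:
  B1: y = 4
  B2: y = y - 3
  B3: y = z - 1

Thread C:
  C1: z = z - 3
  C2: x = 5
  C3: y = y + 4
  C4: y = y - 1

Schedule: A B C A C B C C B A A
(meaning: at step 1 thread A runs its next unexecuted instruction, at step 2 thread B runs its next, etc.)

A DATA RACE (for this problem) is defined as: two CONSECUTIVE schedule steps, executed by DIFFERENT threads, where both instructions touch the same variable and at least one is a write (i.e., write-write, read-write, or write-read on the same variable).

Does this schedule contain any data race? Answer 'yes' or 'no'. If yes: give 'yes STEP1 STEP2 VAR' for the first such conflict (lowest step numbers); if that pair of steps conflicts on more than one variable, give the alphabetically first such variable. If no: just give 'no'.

Answer: yes 1 2 y

Derivation:
Steps 1,2: A(z = y + 2) vs B(y = 4). RACE on y (R-W).
Steps 2,3: B(r=-,w=y) vs C(r=z,w=z). No conflict.
Steps 3,4: C(r=z,w=z) vs A(r=y,w=y). No conflict.
Steps 4,5: A(r=y,w=y) vs C(r=-,w=x). No conflict.
Steps 5,6: C(r=-,w=x) vs B(r=y,w=y). No conflict.
Steps 6,7: B(y = y - 3) vs C(y = y + 4). RACE on y (W-W).
Steps 7,8: same thread (C). No race.
Steps 8,9: C(y = y - 1) vs B(y = z - 1). RACE on y (W-W).
Steps 9,10: B(y = z - 1) vs A(z = z - 3). RACE on z (R-W).
Steps 10,11: same thread (A). No race.
First conflict at steps 1,2.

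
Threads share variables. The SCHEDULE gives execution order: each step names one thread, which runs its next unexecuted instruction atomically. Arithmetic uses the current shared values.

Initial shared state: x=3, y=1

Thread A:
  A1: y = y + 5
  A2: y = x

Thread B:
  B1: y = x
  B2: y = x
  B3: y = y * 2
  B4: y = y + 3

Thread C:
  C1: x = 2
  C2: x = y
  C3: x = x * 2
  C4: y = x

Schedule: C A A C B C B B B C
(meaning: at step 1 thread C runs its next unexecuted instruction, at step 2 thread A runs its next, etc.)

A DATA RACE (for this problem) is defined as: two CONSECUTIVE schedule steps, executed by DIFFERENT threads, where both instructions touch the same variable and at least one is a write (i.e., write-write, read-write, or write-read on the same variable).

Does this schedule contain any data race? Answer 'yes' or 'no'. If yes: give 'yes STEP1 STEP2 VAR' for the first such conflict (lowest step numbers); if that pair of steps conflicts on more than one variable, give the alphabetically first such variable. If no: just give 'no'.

Steps 1,2: C(r=-,w=x) vs A(r=y,w=y). No conflict.
Steps 2,3: same thread (A). No race.
Steps 3,4: A(y = x) vs C(x = y). RACE on x (R-W), y (W-R). Multiple vars; alphabetically first is x.
Steps 4,5: C(x = y) vs B(y = x). RACE on x (W-R), y (R-W). Multiple vars; alphabetically first is x.
Steps 5,6: B(y = x) vs C(x = x * 2). RACE on x (R-W).
Steps 6,7: C(x = x * 2) vs B(y = x). RACE on x (W-R).
Steps 7,8: same thread (B). No race.
Steps 8,9: same thread (B). No race.
Steps 9,10: B(y = y + 3) vs C(y = x). RACE on y (W-W).
First conflict at steps 3,4.

Answer: yes 3 4 x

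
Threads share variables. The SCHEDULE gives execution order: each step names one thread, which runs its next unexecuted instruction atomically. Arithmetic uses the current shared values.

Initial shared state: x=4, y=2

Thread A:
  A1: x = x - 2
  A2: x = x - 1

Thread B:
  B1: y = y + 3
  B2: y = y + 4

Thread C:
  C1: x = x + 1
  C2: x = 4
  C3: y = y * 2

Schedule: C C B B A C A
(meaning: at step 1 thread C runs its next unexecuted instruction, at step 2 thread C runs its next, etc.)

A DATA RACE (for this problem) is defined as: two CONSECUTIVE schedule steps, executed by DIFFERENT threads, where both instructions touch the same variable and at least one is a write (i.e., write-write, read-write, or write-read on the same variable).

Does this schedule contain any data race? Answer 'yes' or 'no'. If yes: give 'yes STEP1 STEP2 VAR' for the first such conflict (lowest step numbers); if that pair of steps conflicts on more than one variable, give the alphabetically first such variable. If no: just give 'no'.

Answer: no

Derivation:
Steps 1,2: same thread (C). No race.
Steps 2,3: C(r=-,w=x) vs B(r=y,w=y). No conflict.
Steps 3,4: same thread (B). No race.
Steps 4,5: B(r=y,w=y) vs A(r=x,w=x). No conflict.
Steps 5,6: A(r=x,w=x) vs C(r=y,w=y). No conflict.
Steps 6,7: C(r=y,w=y) vs A(r=x,w=x). No conflict.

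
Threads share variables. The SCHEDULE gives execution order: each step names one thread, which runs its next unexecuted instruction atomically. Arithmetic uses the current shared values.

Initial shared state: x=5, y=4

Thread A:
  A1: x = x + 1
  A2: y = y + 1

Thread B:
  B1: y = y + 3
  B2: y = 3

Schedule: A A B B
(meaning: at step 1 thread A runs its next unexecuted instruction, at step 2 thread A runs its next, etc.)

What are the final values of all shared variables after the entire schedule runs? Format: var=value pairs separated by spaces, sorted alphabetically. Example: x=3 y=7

Step 1: thread A executes A1 (x = x + 1). Shared: x=6 y=4. PCs: A@1 B@0
Step 2: thread A executes A2 (y = y + 1). Shared: x=6 y=5. PCs: A@2 B@0
Step 3: thread B executes B1 (y = y + 3). Shared: x=6 y=8. PCs: A@2 B@1
Step 4: thread B executes B2 (y = 3). Shared: x=6 y=3. PCs: A@2 B@2

Answer: x=6 y=3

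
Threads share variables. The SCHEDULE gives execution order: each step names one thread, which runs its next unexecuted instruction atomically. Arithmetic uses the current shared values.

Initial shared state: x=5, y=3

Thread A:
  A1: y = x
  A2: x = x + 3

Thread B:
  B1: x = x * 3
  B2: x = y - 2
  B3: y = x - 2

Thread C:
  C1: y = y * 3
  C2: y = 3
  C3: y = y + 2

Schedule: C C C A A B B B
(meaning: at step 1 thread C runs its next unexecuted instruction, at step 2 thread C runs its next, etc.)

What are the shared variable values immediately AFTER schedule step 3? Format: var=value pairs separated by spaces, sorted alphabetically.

Answer: x=5 y=5

Derivation:
Step 1: thread C executes C1 (y = y * 3). Shared: x=5 y=9. PCs: A@0 B@0 C@1
Step 2: thread C executes C2 (y = 3). Shared: x=5 y=3. PCs: A@0 B@0 C@2
Step 3: thread C executes C3 (y = y + 2). Shared: x=5 y=5. PCs: A@0 B@0 C@3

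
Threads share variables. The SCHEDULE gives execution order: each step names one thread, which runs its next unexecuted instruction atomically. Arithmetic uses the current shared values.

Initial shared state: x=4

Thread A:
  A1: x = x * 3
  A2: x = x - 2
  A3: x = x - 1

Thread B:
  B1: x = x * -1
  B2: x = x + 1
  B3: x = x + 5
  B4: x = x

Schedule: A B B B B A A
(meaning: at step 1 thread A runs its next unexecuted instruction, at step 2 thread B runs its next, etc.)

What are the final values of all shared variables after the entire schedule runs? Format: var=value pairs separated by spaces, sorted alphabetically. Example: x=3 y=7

Step 1: thread A executes A1 (x = x * 3). Shared: x=12. PCs: A@1 B@0
Step 2: thread B executes B1 (x = x * -1). Shared: x=-12. PCs: A@1 B@1
Step 3: thread B executes B2 (x = x + 1). Shared: x=-11. PCs: A@1 B@2
Step 4: thread B executes B3 (x = x + 5). Shared: x=-6. PCs: A@1 B@3
Step 5: thread B executes B4 (x = x). Shared: x=-6. PCs: A@1 B@4
Step 6: thread A executes A2 (x = x - 2). Shared: x=-8. PCs: A@2 B@4
Step 7: thread A executes A3 (x = x - 1). Shared: x=-9. PCs: A@3 B@4

Answer: x=-9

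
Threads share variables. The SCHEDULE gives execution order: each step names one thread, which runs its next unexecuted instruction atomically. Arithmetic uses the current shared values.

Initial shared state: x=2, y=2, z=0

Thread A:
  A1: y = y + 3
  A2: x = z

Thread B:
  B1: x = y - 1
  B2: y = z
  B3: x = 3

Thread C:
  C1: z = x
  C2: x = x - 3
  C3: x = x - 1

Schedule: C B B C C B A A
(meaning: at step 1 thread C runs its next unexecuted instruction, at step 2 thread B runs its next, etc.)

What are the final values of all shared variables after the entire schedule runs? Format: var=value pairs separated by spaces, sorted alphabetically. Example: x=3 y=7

Answer: x=2 y=5 z=2

Derivation:
Step 1: thread C executes C1 (z = x). Shared: x=2 y=2 z=2. PCs: A@0 B@0 C@1
Step 2: thread B executes B1 (x = y - 1). Shared: x=1 y=2 z=2. PCs: A@0 B@1 C@1
Step 3: thread B executes B2 (y = z). Shared: x=1 y=2 z=2. PCs: A@0 B@2 C@1
Step 4: thread C executes C2 (x = x - 3). Shared: x=-2 y=2 z=2. PCs: A@0 B@2 C@2
Step 5: thread C executes C3 (x = x - 1). Shared: x=-3 y=2 z=2. PCs: A@0 B@2 C@3
Step 6: thread B executes B3 (x = 3). Shared: x=3 y=2 z=2. PCs: A@0 B@3 C@3
Step 7: thread A executes A1 (y = y + 3). Shared: x=3 y=5 z=2. PCs: A@1 B@3 C@3
Step 8: thread A executes A2 (x = z). Shared: x=2 y=5 z=2. PCs: A@2 B@3 C@3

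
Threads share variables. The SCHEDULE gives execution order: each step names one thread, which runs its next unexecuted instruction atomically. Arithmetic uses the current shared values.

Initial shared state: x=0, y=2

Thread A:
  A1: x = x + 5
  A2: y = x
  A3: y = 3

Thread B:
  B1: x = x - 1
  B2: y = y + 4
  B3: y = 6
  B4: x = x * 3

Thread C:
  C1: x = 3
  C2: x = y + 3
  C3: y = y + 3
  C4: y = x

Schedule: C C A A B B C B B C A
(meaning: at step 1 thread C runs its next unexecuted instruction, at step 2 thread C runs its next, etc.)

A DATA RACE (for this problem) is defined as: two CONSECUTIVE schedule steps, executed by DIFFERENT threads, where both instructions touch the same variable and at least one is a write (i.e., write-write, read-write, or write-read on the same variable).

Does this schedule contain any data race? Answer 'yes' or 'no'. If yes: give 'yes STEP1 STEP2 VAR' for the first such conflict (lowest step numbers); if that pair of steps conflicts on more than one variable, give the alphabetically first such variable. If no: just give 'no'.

Steps 1,2: same thread (C). No race.
Steps 2,3: C(x = y + 3) vs A(x = x + 5). RACE on x (W-W).
Steps 3,4: same thread (A). No race.
Steps 4,5: A(y = x) vs B(x = x - 1). RACE on x (R-W).
Steps 5,6: same thread (B). No race.
Steps 6,7: B(y = y + 4) vs C(y = y + 3). RACE on y (W-W).
Steps 7,8: C(y = y + 3) vs B(y = 6). RACE on y (W-W).
Steps 8,9: same thread (B). No race.
Steps 9,10: B(x = x * 3) vs C(y = x). RACE on x (W-R).
Steps 10,11: C(y = x) vs A(y = 3). RACE on y (W-W).
First conflict at steps 2,3.

Answer: yes 2 3 x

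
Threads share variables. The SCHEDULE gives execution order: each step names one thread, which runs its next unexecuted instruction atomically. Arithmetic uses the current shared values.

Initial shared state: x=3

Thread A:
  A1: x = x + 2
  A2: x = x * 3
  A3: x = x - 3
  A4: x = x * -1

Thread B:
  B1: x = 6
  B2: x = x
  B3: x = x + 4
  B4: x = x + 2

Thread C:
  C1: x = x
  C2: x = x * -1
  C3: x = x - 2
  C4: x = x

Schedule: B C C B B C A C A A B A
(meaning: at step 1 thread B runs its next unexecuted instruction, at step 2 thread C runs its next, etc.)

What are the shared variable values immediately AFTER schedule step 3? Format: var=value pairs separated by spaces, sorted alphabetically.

Step 1: thread B executes B1 (x = 6). Shared: x=6. PCs: A@0 B@1 C@0
Step 2: thread C executes C1 (x = x). Shared: x=6. PCs: A@0 B@1 C@1
Step 3: thread C executes C2 (x = x * -1). Shared: x=-6. PCs: A@0 B@1 C@2

Answer: x=-6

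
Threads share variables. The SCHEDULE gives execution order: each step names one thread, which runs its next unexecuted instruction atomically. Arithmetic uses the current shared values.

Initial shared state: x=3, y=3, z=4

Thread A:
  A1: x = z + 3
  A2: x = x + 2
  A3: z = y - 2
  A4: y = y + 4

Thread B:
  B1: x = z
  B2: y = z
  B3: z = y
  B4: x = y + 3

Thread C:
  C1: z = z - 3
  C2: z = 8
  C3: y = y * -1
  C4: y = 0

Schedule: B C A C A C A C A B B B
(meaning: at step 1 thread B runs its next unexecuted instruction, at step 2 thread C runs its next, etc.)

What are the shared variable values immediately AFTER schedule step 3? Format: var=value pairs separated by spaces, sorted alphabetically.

Step 1: thread B executes B1 (x = z). Shared: x=4 y=3 z=4. PCs: A@0 B@1 C@0
Step 2: thread C executes C1 (z = z - 3). Shared: x=4 y=3 z=1. PCs: A@0 B@1 C@1
Step 3: thread A executes A1 (x = z + 3). Shared: x=4 y=3 z=1. PCs: A@1 B@1 C@1

Answer: x=4 y=3 z=1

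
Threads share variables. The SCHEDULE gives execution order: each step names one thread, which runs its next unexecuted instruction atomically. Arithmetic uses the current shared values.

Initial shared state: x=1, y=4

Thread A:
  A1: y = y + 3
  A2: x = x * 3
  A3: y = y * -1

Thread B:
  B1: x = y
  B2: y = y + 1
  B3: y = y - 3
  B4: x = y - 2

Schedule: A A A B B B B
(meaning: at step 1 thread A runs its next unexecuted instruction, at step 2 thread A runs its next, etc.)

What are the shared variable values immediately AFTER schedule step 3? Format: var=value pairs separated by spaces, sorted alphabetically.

Answer: x=3 y=-7

Derivation:
Step 1: thread A executes A1 (y = y + 3). Shared: x=1 y=7. PCs: A@1 B@0
Step 2: thread A executes A2 (x = x * 3). Shared: x=3 y=7. PCs: A@2 B@0
Step 3: thread A executes A3 (y = y * -1). Shared: x=3 y=-7. PCs: A@3 B@0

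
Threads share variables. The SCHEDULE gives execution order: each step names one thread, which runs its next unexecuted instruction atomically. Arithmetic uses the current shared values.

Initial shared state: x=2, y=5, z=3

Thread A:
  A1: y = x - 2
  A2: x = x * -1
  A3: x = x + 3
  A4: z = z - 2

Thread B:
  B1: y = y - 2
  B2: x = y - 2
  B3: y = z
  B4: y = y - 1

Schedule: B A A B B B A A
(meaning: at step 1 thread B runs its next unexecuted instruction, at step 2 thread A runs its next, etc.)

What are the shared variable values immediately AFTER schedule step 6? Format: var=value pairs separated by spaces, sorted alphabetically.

Step 1: thread B executes B1 (y = y - 2). Shared: x=2 y=3 z=3. PCs: A@0 B@1
Step 2: thread A executes A1 (y = x - 2). Shared: x=2 y=0 z=3. PCs: A@1 B@1
Step 3: thread A executes A2 (x = x * -1). Shared: x=-2 y=0 z=3. PCs: A@2 B@1
Step 4: thread B executes B2 (x = y - 2). Shared: x=-2 y=0 z=3. PCs: A@2 B@2
Step 5: thread B executes B3 (y = z). Shared: x=-2 y=3 z=3. PCs: A@2 B@3
Step 6: thread B executes B4 (y = y - 1). Shared: x=-2 y=2 z=3. PCs: A@2 B@4

Answer: x=-2 y=2 z=3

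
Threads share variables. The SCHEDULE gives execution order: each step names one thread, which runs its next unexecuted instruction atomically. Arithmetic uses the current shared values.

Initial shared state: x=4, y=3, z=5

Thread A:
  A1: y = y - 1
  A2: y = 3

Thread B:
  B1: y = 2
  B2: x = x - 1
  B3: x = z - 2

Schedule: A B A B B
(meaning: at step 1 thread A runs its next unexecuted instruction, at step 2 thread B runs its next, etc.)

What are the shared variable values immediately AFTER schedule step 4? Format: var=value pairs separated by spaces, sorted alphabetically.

Step 1: thread A executes A1 (y = y - 1). Shared: x=4 y=2 z=5. PCs: A@1 B@0
Step 2: thread B executes B1 (y = 2). Shared: x=4 y=2 z=5. PCs: A@1 B@1
Step 3: thread A executes A2 (y = 3). Shared: x=4 y=3 z=5. PCs: A@2 B@1
Step 4: thread B executes B2 (x = x - 1). Shared: x=3 y=3 z=5. PCs: A@2 B@2

Answer: x=3 y=3 z=5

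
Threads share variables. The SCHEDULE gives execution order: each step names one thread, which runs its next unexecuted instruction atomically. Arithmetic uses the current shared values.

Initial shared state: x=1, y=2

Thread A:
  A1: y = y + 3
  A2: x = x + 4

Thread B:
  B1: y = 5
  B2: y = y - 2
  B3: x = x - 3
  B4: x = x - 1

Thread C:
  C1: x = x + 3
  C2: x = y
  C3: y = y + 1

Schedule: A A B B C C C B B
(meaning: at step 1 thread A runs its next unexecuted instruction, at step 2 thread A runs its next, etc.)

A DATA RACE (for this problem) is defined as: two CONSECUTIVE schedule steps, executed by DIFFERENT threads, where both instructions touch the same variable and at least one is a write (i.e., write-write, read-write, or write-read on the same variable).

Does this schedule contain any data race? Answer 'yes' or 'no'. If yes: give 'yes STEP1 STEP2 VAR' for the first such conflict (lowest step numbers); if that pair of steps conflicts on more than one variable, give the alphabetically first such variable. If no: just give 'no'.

Answer: no

Derivation:
Steps 1,2: same thread (A). No race.
Steps 2,3: A(r=x,w=x) vs B(r=-,w=y). No conflict.
Steps 3,4: same thread (B). No race.
Steps 4,5: B(r=y,w=y) vs C(r=x,w=x). No conflict.
Steps 5,6: same thread (C). No race.
Steps 6,7: same thread (C). No race.
Steps 7,8: C(r=y,w=y) vs B(r=x,w=x). No conflict.
Steps 8,9: same thread (B). No race.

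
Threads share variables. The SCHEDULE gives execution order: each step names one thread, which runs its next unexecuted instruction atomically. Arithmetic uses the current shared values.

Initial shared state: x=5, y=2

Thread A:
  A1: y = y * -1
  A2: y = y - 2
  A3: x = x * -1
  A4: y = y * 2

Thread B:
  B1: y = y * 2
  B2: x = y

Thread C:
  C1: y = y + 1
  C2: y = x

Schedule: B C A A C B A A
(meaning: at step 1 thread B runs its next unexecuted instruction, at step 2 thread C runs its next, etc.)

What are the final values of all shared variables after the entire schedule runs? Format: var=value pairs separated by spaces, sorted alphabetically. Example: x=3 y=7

Answer: x=-5 y=10

Derivation:
Step 1: thread B executes B1 (y = y * 2). Shared: x=5 y=4. PCs: A@0 B@1 C@0
Step 2: thread C executes C1 (y = y + 1). Shared: x=5 y=5. PCs: A@0 B@1 C@1
Step 3: thread A executes A1 (y = y * -1). Shared: x=5 y=-5. PCs: A@1 B@1 C@1
Step 4: thread A executes A2 (y = y - 2). Shared: x=5 y=-7. PCs: A@2 B@1 C@1
Step 5: thread C executes C2 (y = x). Shared: x=5 y=5. PCs: A@2 B@1 C@2
Step 6: thread B executes B2 (x = y). Shared: x=5 y=5. PCs: A@2 B@2 C@2
Step 7: thread A executes A3 (x = x * -1). Shared: x=-5 y=5. PCs: A@3 B@2 C@2
Step 8: thread A executes A4 (y = y * 2). Shared: x=-5 y=10. PCs: A@4 B@2 C@2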